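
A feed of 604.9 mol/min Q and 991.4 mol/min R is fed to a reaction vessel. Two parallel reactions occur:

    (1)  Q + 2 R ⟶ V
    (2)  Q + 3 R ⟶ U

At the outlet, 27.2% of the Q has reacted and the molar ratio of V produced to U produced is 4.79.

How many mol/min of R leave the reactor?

634 mol/min

Conversion of Q: Q consumed = 0.272 × 604.9 = 164.5 mol/min = 1ξ₁ + 1ξ₂.
Selectivity: 1ξ₁ / (1ξ₂) = 4.79 → ξ₁ = 4.79 ξ₂.
Substitute: (1·4.79 + 1) ξ₂ = 164.5 → ξ₂ = 28.42 mol/min, ξ₁ = 136.1 mol/min.
Outlet amounts (n = n₀ + Σ ν·ξ):
  Q: 604.9 − 1(136.1) − 1(28.42) = 440.4
  R: 991.4 − 2(136.1) − 3(28.42) = 633.9
  V: 0 + 1(136.1) = 136.1
  U: 0 + 1(28.42) = 28.42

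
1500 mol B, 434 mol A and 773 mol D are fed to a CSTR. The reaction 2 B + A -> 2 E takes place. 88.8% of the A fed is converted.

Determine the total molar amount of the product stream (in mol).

A reacted = 0.888 × 434 = 385.4 mol; ν_A = −1, so ξ = 385.4/1 = 385.4 mol.
Outlet amounts (n = n₀ + ν ξ):
  B: 1500 − 2(385.4) = 729.2
  A: 434 − 1(385.4) = 48.61
  E: 0 + 2(385.4) = 770.8
  D: 773 (inert)
Total out = 729.2 + 48.61 + 770.8 + 773 = 2322 mol.

2320 mol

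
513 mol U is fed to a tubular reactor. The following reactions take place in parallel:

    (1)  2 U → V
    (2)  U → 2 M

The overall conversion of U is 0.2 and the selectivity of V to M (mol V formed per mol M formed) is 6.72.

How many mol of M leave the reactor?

7.36 mol

Conversion of U: U consumed = 0.2 × 513 = 102.6 mol = 2ξ₁ + 1ξ₂.
Selectivity: 1ξ₁ / (2ξ₂) = 6.72 → ξ₁ = 13.44 ξ₂.
Substitute: (2·13.44 + 1) ξ₂ = 102.6 → ξ₂ = 3.68 mol, ξ₁ = 49.46 mol.
Outlet amounts (n = n₀ + Σ ν·ξ):
  U: 513 − 2(49.46) − 1(3.68) = 410.4
  V: 0 + 1(49.46) = 49.46
  M: 0 + 2(3.68) = 7.36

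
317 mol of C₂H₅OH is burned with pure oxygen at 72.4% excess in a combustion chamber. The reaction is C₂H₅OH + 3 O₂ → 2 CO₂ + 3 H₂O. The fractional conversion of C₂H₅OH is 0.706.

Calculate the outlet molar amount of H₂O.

671 mol

Stoichiometric O₂ = 3 × 317 = 951 mol; O₂ fed = 951 × 1.724 = 1640 mol.
Fuel reacted = 0.706 × 317 → ξ = 223.8 mol.
Outlet (n = n₀ + ν ξ):
  C₂H₅OH: 317 − 1(223.8) = 93.2
  O₂: 1640 − 3(223.8) = 968.1
  CO₂: 0 + 2(223.8) = 447.6
  H₂O: 0 + 3(223.8) = 671.4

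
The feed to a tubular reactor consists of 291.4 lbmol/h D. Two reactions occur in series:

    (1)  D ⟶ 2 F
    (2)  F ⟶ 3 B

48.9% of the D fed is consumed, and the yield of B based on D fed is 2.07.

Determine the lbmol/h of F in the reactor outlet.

Conversion of D: D consumed = 1ξ₁ = 0.489 × 291.4 → ξ₁ = 142.5 lbmol/h.
Yield of B: 3ξ₂ / 291.4 = 2.07 → ξ₂ = 201.1 lbmol/h.
Outlet amounts (n = n₀ + Σ ν·ξ):
  D: 291.4 − 1(142.5) = 148.9
  F: 0 + 2(142.5) − 1(201.1) = 83.92
  B: 0 + 3(201.1) = 603.2

83.9 lbmol/h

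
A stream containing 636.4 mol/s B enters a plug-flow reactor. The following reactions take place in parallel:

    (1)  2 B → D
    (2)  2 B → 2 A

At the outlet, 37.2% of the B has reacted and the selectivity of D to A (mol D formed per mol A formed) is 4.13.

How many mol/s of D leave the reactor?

106 mol/s

Conversion of B: B consumed = 0.372 × 636.4 = 236.7 mol/s = 2ξ₁ + 2ξ₂.
Selectivity: 1ξ₁ / (2ξ₂) = 4.13 → ξ₁ = 8.26 ξ₂.
Substitute: (2·8.26 + 2) ξ₂ = 236.7 → ξ₂ = 12.78 mol/s, ξ₁ = 105.6 mol/s.
Outlet amounts (n = n₀ + Σ ν·ξ):
  B: 636.4 − 2(105.6) − 2(12.78) = 399.7
  D: 0 + 1(105.6) = 105.6
  A: 0 + 2(12.78) = 25.57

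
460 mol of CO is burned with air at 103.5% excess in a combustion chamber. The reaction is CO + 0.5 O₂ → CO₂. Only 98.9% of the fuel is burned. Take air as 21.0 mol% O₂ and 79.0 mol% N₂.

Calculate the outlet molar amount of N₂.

1760 mol

Stoichiometric O₂ = 0.5 × 460 = 230 mol; O₂ fed = 230 × 2.035 = 468.1 mol.
N₂ fed = 468.1 × 79/21 = 1761 mol.
Fuel reacted = 0.989 × 460 → ξ = 454.9 mol.
Outlet (n = n₀ + ν ξ):
  CO: 460 − 1(454.9) = 5.06
  O₂: 468.1 − 0.5(454.9) = 240.6
  N₂: 1761 (inert)
  CO₂: 0 + 1(454.9) = 454.9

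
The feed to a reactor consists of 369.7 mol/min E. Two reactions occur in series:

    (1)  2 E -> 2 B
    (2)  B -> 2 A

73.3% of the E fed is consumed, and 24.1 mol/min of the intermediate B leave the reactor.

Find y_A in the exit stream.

Conversion of E: E consumed = 2ξ₁ = 0.733 × 369.7 → ξ₁ = 135.5 mol/min.
B balance: n_B = 0 + 2ξ₁ − 1ξ₂ = 24.1 → ξ₂ = (2·135.5 − 24.1)/1 = 246.9 mol/min.
Outlet amounts (n = n₀ + Σ ν·ξ):
  E: 369.7 − 2(135.5) = 98.71
  B: 0 + 2(135.5) − 1(246.9) = 24.1
  A: 0 + 2(246.9) = 493.8
Total out = 616.6 mol/min; y_A = 493.8 / 616.6 = 0.8008.

0.801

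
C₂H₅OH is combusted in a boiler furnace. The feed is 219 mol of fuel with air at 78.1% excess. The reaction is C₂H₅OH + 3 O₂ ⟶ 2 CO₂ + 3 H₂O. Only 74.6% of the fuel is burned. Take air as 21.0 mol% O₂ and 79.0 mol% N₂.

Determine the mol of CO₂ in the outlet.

Stoichiometric O₂ = 3 × 219 = 657 mol; O₂ fed = 657 × 1.781 = 1170 mol.
N₂ fed = 1170 × 79/21 = 4402 mol.
Fuel reacted = 0.746 × 219 → ξ = 163.4 mol.
Outlet (n = n₀ + ν ξ):
  C₂H₅OH: 219 − 1(163.4) = 55.63
  O₂: 1170 − 3(163.4) = 680
  N₂: 4402 (inert)
  CO₂: 0 + 2(163.4) = 326.7
  H₂O: 0 + 3(163.4) = 490.1

327 mol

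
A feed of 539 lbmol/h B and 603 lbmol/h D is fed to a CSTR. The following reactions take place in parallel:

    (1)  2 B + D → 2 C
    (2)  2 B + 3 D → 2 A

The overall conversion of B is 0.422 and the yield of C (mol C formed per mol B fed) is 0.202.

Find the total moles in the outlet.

910 lbmol/h

Yield of C: 2ξ₁ / 539 = 0.202 → ξ₁ = 54.44 lbmol/h.
Conversion of B: 2ξ₁ + 2ξ₂ = 0.422 × 539 = 227.5 → ξ₂ = 59.29 lbmol/h.
Outlet amounts (n = n₀ + Σ ν·ξ):
  B: 539 − 2(54.44) − 2(59.29) = 311.5
  D: 603 − 1(54.44) − 3(59.29) = 370.7
  C: 0 + 2(54.44) = 108.9
  A: 0 + 2(59.29) = 118.6
Total out = 311.5 + 370.7 + 108.9 + 118.6 = 909.7 lbmol/h.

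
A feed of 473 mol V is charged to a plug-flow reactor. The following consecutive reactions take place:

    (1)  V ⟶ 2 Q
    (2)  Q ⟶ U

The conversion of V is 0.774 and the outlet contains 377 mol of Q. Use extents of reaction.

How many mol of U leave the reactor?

Conversion of V: V consumed = 1ξ₁ = 0.774 × 473 → ξ₁ = 366.1 mol.
Q balance: n_Q = 0 + 2ξ₁ − 1ξ₂ = 377 → ξ₂ = (2·366.1 − 377)/1 = 355.2 mol.
Outlet amounts (n = n₀ + Σ ν·ξ):
  V: 473 − 1(366.1) = 106.9
  Q: 0 + 2(366.1) − 1(355.2) = 377
  U: 0 + 1(355.2) = 355.2

355 mol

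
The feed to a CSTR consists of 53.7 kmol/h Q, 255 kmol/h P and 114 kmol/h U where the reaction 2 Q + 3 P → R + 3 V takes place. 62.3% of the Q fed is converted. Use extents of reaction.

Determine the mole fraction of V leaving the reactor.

0.124

Q reacted = 0.623 × 53.7 = 33.46 kmol/h; ν_Q = −2, so ξ = 33.46/2 = 16.73 kmol/h.
Outlet amounts (n = n₀ + ν ξ):
  Q: 53.7 − 2(16.73) = 20.24
  P: 255 − 3(16.73) = 204.8
  R: 0 + 1(16.73) = 16.73
  V: 0 + 3(16.73) = 50.18
  U: 114 (inert)
Total out = 406 kmol/h; y_V = 50.18 / 406 = 0.1236.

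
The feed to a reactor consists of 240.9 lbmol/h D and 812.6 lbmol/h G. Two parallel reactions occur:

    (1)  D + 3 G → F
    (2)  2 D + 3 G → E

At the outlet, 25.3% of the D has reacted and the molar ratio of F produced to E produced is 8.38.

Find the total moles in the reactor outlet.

Conversion of D: D consumed = 0.253 × 240.9 = 60.95 lbmol/h = 1ξ₁ + 2ξ₂.
Selectivity: 1ξ₁ / (1ξ₂) = 8.38 → ξ₁ = 8.38 ξ₂.
Substitute: (1·8.38 + 2) ξ₂ = 60.95 → ξ₂ = 5.872 lbmol/h, ξ₁ = 49.2 lbmol/h.
Outlet amounts (n = n₀ + Σ ν·ξ):
  D: 240.9 − 1(49.2) − 2(5.872) = 180
  G: 812.6 − 3(49.2) − 3(5.872) = 647.4
  F: 0 + 1(49.2) = 49.2
  E: 0 + 1(5.872) = 5.872
Total out = 180 + 647.4 + 49.2 + 5.872 = 882.4 lbmol/h.

882 lbmol/h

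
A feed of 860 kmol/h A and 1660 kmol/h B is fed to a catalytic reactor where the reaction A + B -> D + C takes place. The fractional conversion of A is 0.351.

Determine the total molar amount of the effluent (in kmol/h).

2520 kmol/h

A reacted = 0.351 × 860 = 301.9 kmol/h; ν_A = −1, so ξ = 301.9/1 = 301.9 kmol/h.
Outlet amounts (n = n₀ + ν ξ):
  A: 860 − 1(301.9) = 558.1
  B: 1660 − 1(301.9) = 1358
  D: 0 + 1(301.9) = 301.9
  C: 0 + 1(301.9) = 301.9
Total out = 558.1 + 1358 + 301.9 + 301.9 = 2520 kmol/h.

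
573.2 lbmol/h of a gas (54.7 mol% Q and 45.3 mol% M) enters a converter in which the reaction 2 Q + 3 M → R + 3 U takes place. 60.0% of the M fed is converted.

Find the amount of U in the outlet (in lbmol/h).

156 lbmol/h

M reacted = 0.6 × 259.7 = 155.8 lbmol/h; ν_M = −3, so ξ = 155.8/3 = 51.93 lbmol/h.
Outlet amounts (n = n₀ + ν ξ):
  Q: 313.5 − 2(51.93) = 209.7
  M: 259.7 − 3(51.93) = 103.9
  R: 0 + 1(51.93) = 51.93
  U: 0 + 3(51.93) = 155.8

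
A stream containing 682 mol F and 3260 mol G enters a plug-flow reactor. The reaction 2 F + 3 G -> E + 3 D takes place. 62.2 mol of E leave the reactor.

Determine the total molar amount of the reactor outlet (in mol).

For E: n = n₀ + 1ξ → 62.2 = 0 + 1ξ, giving ξ = 62.2 mol.
Outlet amounts (n = n₀ + ν ξ):
  F: 682 − 2(62.2) = 557.6
  G: 3260 − 3(62.2) = 3073
  E: 0 + 1(62.2) = 62.2
  D: 0 + 3(62.2) = 186.6
Total out = 557.6 + 3073 + 62.2 + 186.6 = 3880 mol.

3880 mol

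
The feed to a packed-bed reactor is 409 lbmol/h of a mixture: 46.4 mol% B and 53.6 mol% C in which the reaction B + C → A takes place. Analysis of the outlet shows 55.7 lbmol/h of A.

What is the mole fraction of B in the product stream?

0.379

For A: n = n₀ + 1ξ → 55.7 = 0 + 1ξ, giving ξ = 55.7 lbmol/h.
Outlet amounts (n = n₀ + ν ξ):
  B: 189.8 − 1(55.7) = 134.1
  C: 219.2 − 1(55.7) = 163.5
  A: 0 + 1(55.7) = 55.7
Total out = 353.3 lbmol/h; y_B = 134.1 / 353.3 = 0.3795.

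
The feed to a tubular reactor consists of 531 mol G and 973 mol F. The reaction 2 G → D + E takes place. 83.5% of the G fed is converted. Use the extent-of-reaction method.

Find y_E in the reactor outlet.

0.147

G reacted = 0.835 × 531 = 443.4 mol; ν_G = −2, so ξ = 443.4/2 = 221.7 mol.
Outlet amounts (n = n₀ + ν ξ):
  G: 531 − 2(221.7) = 87.62
  D: 0 + 1(221.7) = 221.7
  E: 0 + 1(221.7) = 221.7
  F: 973 (inert)
Total out = 1504 mol; y_E = 221.7 / 1504 = 0.1474.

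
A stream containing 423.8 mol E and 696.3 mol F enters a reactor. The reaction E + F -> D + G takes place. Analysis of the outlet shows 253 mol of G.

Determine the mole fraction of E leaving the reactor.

For G: n = n₀ + 1ξ → 253 = 0 + 1ξ, giving ξ = 253 mol.
Outlet amounts (n = n₀ + ν ξ):
  E: 423.8 − 1(253) = 170.8
  F: 696.3 − 1(253) = 443.3
  D: 0 + 1(253) = 253
  G: 0 + 1(253) = 253
Total out = 1120 mol; y_E = 170.8 / 1120 = 0.1525.

0.152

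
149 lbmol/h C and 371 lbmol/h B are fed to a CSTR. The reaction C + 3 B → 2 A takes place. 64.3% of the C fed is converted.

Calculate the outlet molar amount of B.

83.6 lbmol/h

C reacted = 0.643 × 149 = 95.81 lbmol/h; ν_C = −1, so ξ = 95.81/1 = 95.81 lbmol/h.
Outlet amounts (n = n₀ + ν ξ):
  C: 149 − 1(95.81) = 53.19
  B: 371 − 3(95.81) = 83.58
  A: 0 + 2(95.81) = 191.6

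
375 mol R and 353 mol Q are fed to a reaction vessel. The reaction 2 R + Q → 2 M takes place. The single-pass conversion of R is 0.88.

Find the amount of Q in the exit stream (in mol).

188 mol

R reacted = 0.88 × 375 = 330 mol; ν_R = −2, so ξ = 330/2 = 165 mol.
Outlet amounts (n = n₀ + ν ξ):
  R: 375 − 2(165) = 45
  Q: 353 − 1(165) = 188
  M: 0 + 2(165) = 330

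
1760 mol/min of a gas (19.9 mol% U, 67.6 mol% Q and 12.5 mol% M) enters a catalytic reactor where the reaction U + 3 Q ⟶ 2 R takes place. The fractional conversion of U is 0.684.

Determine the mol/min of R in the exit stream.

U reacted = 0.684 × 350.2 = 239.6 mol/min; ν_U = −1, so ξ = 239.6/1 = 239.6 mol/min.
Outlet amounts (n = n₀ + ν ξ):
  U: 350.2 − 1(239.6) = 110.7
  Q: 1190 − 3(239.6) = 471.1
  R: 0 + 2(239.6) = 479.1
  M: 220 (inert)

479 mol/min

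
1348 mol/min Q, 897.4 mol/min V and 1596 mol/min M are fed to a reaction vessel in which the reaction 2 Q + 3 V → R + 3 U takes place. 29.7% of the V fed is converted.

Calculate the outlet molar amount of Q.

V reacted = 0.297 × 897.4 = 266.5 mol/min; ν_V = −3, so ξ = 266.5/3 = 88.84 mol/min.
Outlet amounts (n = n₀ + ν ξ):
  Q: 1348 − 2(88.84) = 1170
  V: 897.4 − 3(88.84) = 630.9
  R: 0 + 1(88.84) = 88.84
  U: 0 + 3(88.84) = 266.5
  M: 1596 (inert)

1170 mol/min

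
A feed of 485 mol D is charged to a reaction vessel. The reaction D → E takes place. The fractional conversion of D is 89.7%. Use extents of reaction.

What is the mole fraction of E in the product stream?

D reacted = 0.897 × 485 = 435 mol; ν_D = −1, so ξ = 435/1 = 435 mol.
Outlet amounts (n = n₀ + ν ξ):
  D: 485 − 1(435) = 49.95
  E: 0 + 1(435) = 435
Total out = 485 mol; y_E = 435 / 485 = 0.897.

0.897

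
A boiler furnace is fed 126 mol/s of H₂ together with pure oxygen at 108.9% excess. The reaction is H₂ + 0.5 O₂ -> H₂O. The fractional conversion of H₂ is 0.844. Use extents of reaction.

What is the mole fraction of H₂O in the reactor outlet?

Stoichiometric O₂ = 0.5 × 126 = 63 mol/s; O₂ fed = 63 × 2.089 = 131.6 mol/s.
Fuel reacted = 0.844 × 126 → ξ = 106.3 mol/s.
Outlet (n = n₀ + ν ξ):
  H₂: 126 − 1(106.3) = 19.66
  O₂: 131.6 − 0.5(106.3) = 78.44
  H₂O: 0 + 1(106.3) = 106.3
Total out = 204.4 mol/s; y_H₂O = 106.3 / 204.4 = 0.5202.

0.52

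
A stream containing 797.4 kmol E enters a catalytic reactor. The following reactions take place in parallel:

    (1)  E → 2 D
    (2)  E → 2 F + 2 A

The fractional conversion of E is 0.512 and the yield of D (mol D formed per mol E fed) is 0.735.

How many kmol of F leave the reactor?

Yield of D: 2ξ₁ / 797.4 = 0.735 → ξ₁ = 293 kmol.
Conversion of E: 1ξ₁ + 1ξ₂ = 0.512 × 797.4 = 408.3 → ξ₂ = 115.2 kmol.
Outlet amounts (n = n₀ + Σ ν·ξ):
  E: 797.4 − 1(293) − 1(115.2) = 389.1
  D: 0 + 2(293) = 586.1
  F: 0 + 2(115.2) = 230.4
  A: 0 + 2(115.2) = 230.4

230 kmol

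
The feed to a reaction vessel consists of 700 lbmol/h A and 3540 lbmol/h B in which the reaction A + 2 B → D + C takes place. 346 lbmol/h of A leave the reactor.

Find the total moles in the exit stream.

For A: n = n₀ − 1ξ → 346 = 700 − 1ξ, giving ξ = 354 lbmol/h.
Outlet amounts (n = n₀ + ν ξ):
  A: 700 − 1(354) = 346
  B: 3540 − 2(354) = 2832
  D: 0 + 1(354) = 354
  C: 0 + 1(354) = 354
Total out = 346 + 2832 + 354 + 354 = 3886 lbmol/h.

3890 lbmol/h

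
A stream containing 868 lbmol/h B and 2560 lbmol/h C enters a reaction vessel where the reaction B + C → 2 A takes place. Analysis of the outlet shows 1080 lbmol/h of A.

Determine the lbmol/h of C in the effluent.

For A: n = n₀ + 2ξ → 1080 = 0 + 2ξ, giving ξ = 540 lbmol/h.
Outlet amounts (n = n₀ + ν ξ):
  B: 868 − 1(540) = 328
  C: 2560 − 1(540) = 2020
  A: 0 + 2(540) = 1080

2020 lbmol/h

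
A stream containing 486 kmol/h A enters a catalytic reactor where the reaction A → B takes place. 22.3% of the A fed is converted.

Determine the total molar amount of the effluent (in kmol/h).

486 kmol/h

A reacted = 0.223 × 486 = 108.4 kmol/h; ν_A = −1, so ξ = 108.4/1 = 108.4 kmol/h.
Outlet amounts (n = n₀ + ν ξ):
  A: 486 − 1(108.4) = 377.6
  B: 0 + 1(108.4) = 108.4
Total out = 377.6 + 108.4 = 486 kmol/h.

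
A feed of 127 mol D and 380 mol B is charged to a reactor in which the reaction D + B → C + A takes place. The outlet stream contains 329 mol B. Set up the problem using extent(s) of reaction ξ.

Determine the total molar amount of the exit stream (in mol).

507 mol

For B: n = n₀ − 1ξ → 329 = 380 − 1ξ, giving ξ = 51 mol.
Outlet amounts (n = n₀ + ν ξ):
  D: 127 − 1(51) = 76
  B: 380 − 1(51) = 329
  C: 0 + 1(51) = 51
  A: 0 + 1(51) = 51
Total out = 76 + 329 + 51 + 51 = 507 mol.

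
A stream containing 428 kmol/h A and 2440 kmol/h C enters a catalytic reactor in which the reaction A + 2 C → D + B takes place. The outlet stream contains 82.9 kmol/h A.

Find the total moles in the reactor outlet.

For A: n = n₀ − 1ξ → 82.9 = 428 − 1ξ, giving ξ = 345.1 kmol/h.
Outlet amounts (n = n₀ + ν ξ):
  A: 428 − 1(345.1) = 82.9
  C: 2440 − 2(345.1) = 1750
  D: 0 + 1(345.1) = 345.1
  B: 0 + 1(345.1) = 345.1
Total out = 82.9 + 1750 + 345.1 + 345.1 = 2523 kmol/h.

2520 kmol/h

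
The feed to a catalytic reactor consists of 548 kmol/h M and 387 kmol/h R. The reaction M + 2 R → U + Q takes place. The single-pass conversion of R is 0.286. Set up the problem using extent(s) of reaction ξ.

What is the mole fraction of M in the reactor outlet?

R reacted = 0.286 × 387 = 110.7 kmol/h; ν_R = −2, so ξ = 110.7/2 = 55.34 kmol/h.
Outlet amounts (n = n₀ + ν ξ):
  M: 548 − 1(55.34) = 492.7
  R: 387 − 2(55.34) = 276.3
  U: 0 + 1(55.34) = 55.34
  Q: 0 + 1(55.34) = 55.34
Total out = 879.7 kmol/h; y_M = 492.7 / 879.7 = 0.5601.

0.56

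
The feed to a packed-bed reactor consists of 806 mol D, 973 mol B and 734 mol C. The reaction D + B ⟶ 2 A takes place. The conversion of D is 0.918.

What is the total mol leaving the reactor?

D reacted = 0.918 × 806 = 739.9 mol; ν_D = −1, so ξ = 739.9/1 = 739.9 mol.
Outlet amounts (n = n₀ + ν ξ):
  D: 806 − 1(739.9) = 66.09
  B: 973 − 1(739.9) = 233.1
  A: 0 + 2(739.9) = 1480
  C: 734 (inert)
Total out = 66.09 + 233.1 + 1480 + 734 = 2513 mol.

2510 mol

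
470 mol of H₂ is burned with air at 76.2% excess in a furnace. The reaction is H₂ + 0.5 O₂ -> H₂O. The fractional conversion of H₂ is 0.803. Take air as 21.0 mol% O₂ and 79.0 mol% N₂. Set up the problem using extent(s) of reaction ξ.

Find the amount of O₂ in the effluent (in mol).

Stoichiometric O₂ = 0.5 × 470 = 235 mol; O₂ fed = 235 × 1.762 = 414.1 mol.
N₂ fed = 414.1 × 79/21 = 1558 mol.
Fuel reacted = 0.803 × 470 → ξ = 377.4 mol.
Outlet (n = n₀ + ν ξ):
  H₂: 470 − 1(377.4) = 92.59
  O₂: 414.1 − 0.5(377.4) = 225.4
  N₂: 1558 (inert)
  H₂O: 0 + 1(377.4) = 377.4

225 mol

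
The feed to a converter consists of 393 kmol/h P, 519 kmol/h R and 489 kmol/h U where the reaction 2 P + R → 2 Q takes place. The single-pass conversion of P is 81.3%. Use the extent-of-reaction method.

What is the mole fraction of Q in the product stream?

0.257

P reacted = 0.813 × 393 = 319.5 kmol/h; ν_P = −2, so ξ = 319.5/2 = 159.8 kmol/h.
Outlet amounts (n = n₀ + ν ξ):
  P: 393 − 2(159.8) = 73.49
  R: 519 − 1(159.8) = 359.2
  Q: 0 + 2(159.8) = 319.5
  U: 489 (inert)
Total out = 1241 kmol/h; y_Q = 319.5 / 1241 = 0.2574.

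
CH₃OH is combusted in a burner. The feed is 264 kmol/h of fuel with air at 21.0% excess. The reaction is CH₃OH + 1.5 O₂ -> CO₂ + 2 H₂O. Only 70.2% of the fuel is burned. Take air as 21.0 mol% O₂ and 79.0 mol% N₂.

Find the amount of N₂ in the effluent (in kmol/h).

Stoichiometric O₂ = 1.5 × 264 = 396 kmol/h; O₂ fed = 396 × 1.210 = 479.2 kmol/h.
N₂ fed = 479.2 × 79/21 = 1803 kmol/h.
Fuel reacted = 0.702 × 264 → ξ = 185.3 kmol/h.
Outlet (n = n₀ + ν ξ):
  CH₃OH: 264 − 1(185.3) = 78.67
  O₂: 479.2 − 1.5(185.3) = 201.2
  N₂: 1803 (inert)
  CO₂: 0 + 1(185.3) = 185.3
  H₂O: 0 + 2(185.3) = 370.7

1800 kmol/h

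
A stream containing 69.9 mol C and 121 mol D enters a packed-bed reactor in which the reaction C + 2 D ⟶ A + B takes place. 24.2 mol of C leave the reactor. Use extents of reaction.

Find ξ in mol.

ξ = 45.7 mol

For C: n = n₀ − 1ξ → 24.2 = 69.9 − 1ξ, giving ξ = 45.7 mol.
Outlet amounts (n = n₀ + ν ξ):
  C: 69.9 − 1(45.7) = 24.2
  D: 121 − 2(45.7) = 29.6
  A: 0 + 1(45.7) = 45.7
  B: 0 + 1(45.7) = 45.7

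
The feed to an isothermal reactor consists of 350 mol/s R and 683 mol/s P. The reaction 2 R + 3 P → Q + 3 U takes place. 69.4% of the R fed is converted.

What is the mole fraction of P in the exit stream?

0.35

R reacted = 0.694 × 350 = 242.9 mol/s; ν_R = −2, so ξ = 242.9/2 = 121.4 mol/s.
Outlet amounts (n = n₀ + ν ξ):
  R: 350 − 2(121.4) = 107.1
  P: 683 − 3(121.4) = 318.7
  Q: 0 + 1(121.4) = 121.4
  U: 0 + 3(121.4) = 364.3
Total out = 911.5 mol/s; y_P = 318.7 / 911.5 = 0.3496.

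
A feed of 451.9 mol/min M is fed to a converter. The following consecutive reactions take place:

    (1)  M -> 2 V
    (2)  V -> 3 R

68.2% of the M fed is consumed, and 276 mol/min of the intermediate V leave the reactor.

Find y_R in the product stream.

Conversion of M: M consumed = 1ξ₁ = 0.682 × 451.9 → ξ₁ = 308.2 mol/min.
V balance: n_V = 0 + 2ξ₁ − 1ξ₂ = 276 → ξ₂ = (2·308.2 − 276)/1 = 340.4 mol/min.
Outlet amounts (n = n₀ + Σ ν·ξ):
  M: 451.9 − 1(308.2) = 143.7
  V: 0 + 2(308.2) − 1(340.4) = 276
  R: 0 + 3(340.4) = 1021
Total out = 1441 mol/min; y_R = 1021 / 1441 = 0.7087.

0.709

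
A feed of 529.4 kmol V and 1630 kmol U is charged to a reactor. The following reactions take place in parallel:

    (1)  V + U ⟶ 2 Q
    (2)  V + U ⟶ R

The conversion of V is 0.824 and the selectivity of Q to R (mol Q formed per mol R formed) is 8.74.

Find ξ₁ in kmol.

ξ₁ = 355 kmol

Conversion of V: V consumed = 0.824 × 529.4 = 436.2 kmol = 1ξ₁ + 1ξ₂.
Selectivity: 2ξ₁ / (1ξ₂) = 8.74 → ξ₁ = 4.37 ξ₂.
Substitute: (1·4.37 + 1) ξ₂ = 436.2 → ξ₂ = 81.23 kmol, ξ₁ = 355 kmol.
Outlet amounts (n = n₀ + Σ ν·ξ):
  V: 529.4 − 1(355) − 1(81.23) = 93.17
  U: 1630 − 1(355) − 1(81.23) = 1194
  Q: 0 + 2(355) = 710
  R: 0 + 1(81.23) = 81.23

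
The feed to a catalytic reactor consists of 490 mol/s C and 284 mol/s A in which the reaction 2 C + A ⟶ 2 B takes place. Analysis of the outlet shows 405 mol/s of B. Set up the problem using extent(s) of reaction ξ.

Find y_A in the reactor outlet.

0.143

For B: n = n₀ + 2ξ → 405 = 0 + 2ξ, giving ξ = 202.5 mol/s.
Outlet amounts (n = n₀ + ν ξ):
  C: 490 − 2(202.5) = 85
  A: 284 − 1(202.5) = 81.5
  B: 0 + 2(202.5) = 405
Total out = 571.5 mol/s; y_A = 81.5 / 571.5 = 0.1426.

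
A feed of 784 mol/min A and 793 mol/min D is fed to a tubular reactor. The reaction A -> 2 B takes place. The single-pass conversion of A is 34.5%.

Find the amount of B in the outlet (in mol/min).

541 mol/min

A reacted = 0.345 × 784 = 270.5 mol/min; ν_A = −1, so ξ = 270.5/1 = 270.5 mol/min.
Outlet amounts (n = n₀ + ν ξ):
  A: 784 − 1(270.5) = 513.5
  B: 0 + 2(270.5) = 541
  D: 793 (inert)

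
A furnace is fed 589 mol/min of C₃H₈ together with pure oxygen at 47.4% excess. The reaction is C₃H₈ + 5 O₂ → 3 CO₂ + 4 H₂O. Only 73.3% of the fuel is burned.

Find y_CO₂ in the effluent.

Stoichiometric O₂ = 5 × 589 = 2945 mol/min; O₂ fed = 2945 × 1.474 = 4341 mol/min.
Fuel reacted = 0.733 × 589 → ξ = 431.7 mol/min.
Outlet (n = n₀ + ν ξ):
  C₃H₈: 589 − 1(431.7) = 157.3
  O₂: 4341 − 5(431.7) = 2182
  CO₂: 0 + 3(431.7) = 1295
  H₂O: 0 + 4(431.7) = 1727
Total out = 5362 mol/min; y_CO₂ = 1295 / 5362 = 0.2416.

0.242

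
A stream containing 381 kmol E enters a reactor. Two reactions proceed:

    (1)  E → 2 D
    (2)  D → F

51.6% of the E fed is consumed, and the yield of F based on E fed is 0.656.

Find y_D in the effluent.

Conversion of E: E consumed = 1ξ₁ = 0.516 × 381 → ξ₁ = 196.6 kmol.
Yield of F: 1ξ₂ / 381 = 0.656 → ξ₂ = 249.9 kmol.
Outlet amounts (n = n₀ + Σ ν·ξ):
  E: 381 − 1(196.6) = 184.4
  D: 0 + 2(196.6) − 1(249.9) = 143.3
  F: 0 + 1(249.9) = 249.9
Total out = 577.6 kmol; y_D = 143.3 / 577.6 = 0.248.

0.248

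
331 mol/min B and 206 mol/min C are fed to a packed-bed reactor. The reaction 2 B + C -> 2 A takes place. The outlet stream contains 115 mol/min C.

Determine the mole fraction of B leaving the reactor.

0.334

For C: n = n₀ − 1ξ → 115 = 206 − 1ξ, giving ξ = 91 mol/min.
Outlet amounts (n = n₀ + ν ξ):
  B: 331 − 2(91) = 149
  C: 206 − 1(91) = 115
  A: 0 + 2(91) = 182
Total out = 446 mol/min; y_B = 149 / 446 = 0.3341.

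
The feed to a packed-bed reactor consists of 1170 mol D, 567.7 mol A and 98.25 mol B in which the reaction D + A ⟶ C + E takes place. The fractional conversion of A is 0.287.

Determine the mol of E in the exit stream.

A reacted = 0.287 × 567.7 = 162.9 mol; ν_A = −1, so ξ = 162.9/1 = 162.9 mol.
Outlet amounts (n = n₀ + ν ξ):
  D: 1170 − 1(162.9) = 1007
  A: 567.7 − 1(162.9) = 404.8
  C: 0 + 1(162.9) = 162.9
  E: 0 + 1(162.9) = 162.9
  B: 98.25 (inert)

163 mol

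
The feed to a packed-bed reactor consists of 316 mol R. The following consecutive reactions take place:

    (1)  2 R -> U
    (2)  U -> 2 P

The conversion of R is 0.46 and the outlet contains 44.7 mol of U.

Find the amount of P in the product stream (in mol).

56 mol

Conversion of R: R consumed = 2ξ₁ = 0.46 × 316 → ξ₁ = 72.68 mol.
U balance: n_U = 0 + 1ξ₁ − 1ξ₂ = 44.7 → ξ₂ = (1·72.68 − 44.7)/1 = 27.98 mol.
Outlet amounts (n = n₀ + Σ ν·ξ):
  R: 316 − 2(72.68) = 170.6
  U: 0 + 1(72.68) − 1(27.98) = 44.7
  P: 0 + 2(27.98) = 55.96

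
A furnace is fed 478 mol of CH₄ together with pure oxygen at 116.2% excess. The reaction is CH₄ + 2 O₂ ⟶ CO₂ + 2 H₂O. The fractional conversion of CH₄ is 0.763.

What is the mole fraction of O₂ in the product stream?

Stoichiometric O₂ = 2 × 478 = 956 mol; O₂ fed = 956 × 2.162 = 2067 mol.
Fuel reacted = 0.763 × 478 → ξ = 364.7 mol.
Outlet (n = n₀ + ν ξ):
  CH₄: 478 − 1(364.7) = 113.3
  O₂: 2067 − 2(364.7) = 1337
  CO₂: 0 + 1(364.7) = 364.7
  H₂O: 0 + 2(364.7) = 729.4
Total out = 2545 mol; y_O₂ = 1337 / 2545 = 0.5255.

0.526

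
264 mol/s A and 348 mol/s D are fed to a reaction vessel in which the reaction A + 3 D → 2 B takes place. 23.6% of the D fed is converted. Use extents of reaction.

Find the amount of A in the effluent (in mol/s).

D reacted = 0.236 × 348 = 82.13 mol/s; ν_D = −3, so ξ = 82.13/3 = 27.38 mol/s.
Outlet amounts (n = n₀ + ν ξ):
  A: 264 − 1(27.38) = 236.6
  D: 348 − 3(27.38) = 265.9
  B: 0 + 2(27.38) = 54.75

237 mol/s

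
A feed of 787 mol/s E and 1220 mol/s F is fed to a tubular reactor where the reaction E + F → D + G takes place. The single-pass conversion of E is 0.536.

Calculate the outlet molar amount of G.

E reacted = 0.536 × 787 = 421.8 mol/s; ν_E = −1, so ξ = 421.8/1 = 421.8 mol/s.
Outlet amounts (n = n₀ + ν ξ):
  E: 787 − 1(421.8) = 365.2
  F: 1220 − 1(421.8) = 798.2
  D: 0 + 1(421.8) = 421.8
  G: 0 + 1(421.8) = 421.8

422 mol/s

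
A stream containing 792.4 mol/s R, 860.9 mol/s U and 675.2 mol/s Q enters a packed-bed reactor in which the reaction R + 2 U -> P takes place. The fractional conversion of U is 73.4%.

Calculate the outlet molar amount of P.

U reacted = 0.734 × 860.9 = 631.9 mol/s; ν_U = −2, so ξ = 631.9/2 = 316 mol/s.
Outlet amounts (n = n₀ + ν ξ):
  R: 792.4 − 1(316) = 476.4
  U: 860.9 − 2(316) = 229
  P: 0 + 1(316) = 316
  Q: 675.2 (inert)

316 mol/s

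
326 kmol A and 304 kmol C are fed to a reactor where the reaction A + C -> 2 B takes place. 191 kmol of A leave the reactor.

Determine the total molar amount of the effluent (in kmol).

For A: n = n₀ − 1ξ → 191 = 326 − 1ξ, giving ξ = 135 kmol.
Outlet amounts (n = n₀ + ν ξ):
  A: 326 − 1(135) = 191
  C: 304 − 1(135) = 169
  B: 0 + 2(135) = 270
Total out = 191 + 169 + 270 = 630 kmol.

630 kmol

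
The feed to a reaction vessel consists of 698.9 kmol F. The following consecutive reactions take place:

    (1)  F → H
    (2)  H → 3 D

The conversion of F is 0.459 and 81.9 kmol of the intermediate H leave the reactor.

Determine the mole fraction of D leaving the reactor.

0.609

Conversion of F: F consumed = 1ξ₁ = 0.459 × 698.9 → ξ₁ = 320.8 kmol.
H balance: n_H = 0 + 1ξ₁ − 1ξ₂ = 81.9 → ξ₂ = (1·320.8 − 81.9)/1 = 238.9 kmol.
Outlet amounts (n = n₀ + Σ ν·ξ):
  F: 698.9 − 1(320.8) = 378.1
  H: 0 + 1(320.8) − 1(238.9) = 81.9
  D: 0 + 3(238.9) = 716.7
Total out = 1177 kmol; y_D = 716.7 / 1177 = 0.6091.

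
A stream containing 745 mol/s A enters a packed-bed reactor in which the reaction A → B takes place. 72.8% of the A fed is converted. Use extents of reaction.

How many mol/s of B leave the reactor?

542 mol/s

A reacted = 0.728 × 745 = 542.4 mol/s; ν_A = −1, so ξ = 542.4/1 = 542.4 mol/s.
Outlet amounts (n = n₀ + ν ξ):
  A: 745 − 1(542.4) = 202.6
  B: 0 + 1(542.4) = 542.4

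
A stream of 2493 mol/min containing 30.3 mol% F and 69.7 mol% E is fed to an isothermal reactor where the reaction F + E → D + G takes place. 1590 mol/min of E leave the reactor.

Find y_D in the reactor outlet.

0.0592

For E: n = n₀ − 1ξ → 1590 = 1738 − 1ξ, giving ξ = 147.6 mol/min.
Outlet amounts (n = n₀ + ν ξ):
  F: 755.4 − 1(147.6) = 607.8
  E: 1738 − 1(147.6) = 1590
  D: 0 + 1(147.6) = 147.6
  G: 0 + 1(147.6) = 147.6
Total out = 2493 mol/min; y_D = 147.6 / 2493 = 0.05921.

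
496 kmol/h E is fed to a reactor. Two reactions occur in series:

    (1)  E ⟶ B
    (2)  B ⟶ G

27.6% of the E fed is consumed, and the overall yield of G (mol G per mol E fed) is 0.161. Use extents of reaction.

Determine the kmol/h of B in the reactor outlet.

57 kmol/h

Conversion of E: E consumed = 1ξ₁ = 0.276 × 496 → ξ₁ = 136.9 kmol/h.
Yield of G: 1ξ₂ / 496 = 0.161 → ξ₂ = 79.86 kmol/h.
Outlet amounts (n = n₀ + Σ ν·ξ):
  E: 496 − 1(136.9) = 359.1
  B: 0 + 1(136.9) − 1(79.86) = 57.04
  G: 0 + 1(79.86) = 79.86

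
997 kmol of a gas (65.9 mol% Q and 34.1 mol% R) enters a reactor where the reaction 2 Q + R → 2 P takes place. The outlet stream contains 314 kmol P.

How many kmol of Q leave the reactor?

For P: n = n₀ + 2ξ → 314 = 0 + 2ξ, giving ξ = 157 kmol.
Outlet amounts (n = n₀ + ν ξ):
  Q: 657 − 2(157) = 343
  R: 340 − 1(157) = 183
  P: 0 + 2(157) = 314

343 kmol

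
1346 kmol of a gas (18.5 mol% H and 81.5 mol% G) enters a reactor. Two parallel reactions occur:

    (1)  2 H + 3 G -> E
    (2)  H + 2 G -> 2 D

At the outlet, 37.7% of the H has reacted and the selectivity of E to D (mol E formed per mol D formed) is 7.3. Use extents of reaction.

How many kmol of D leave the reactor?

Conversion of H: H consumed = 0.377 × 249 = 93.88 kmol = 2ξ₁ + 1ξ₂.
Selectivity: 1ξ₁ / (2ξ₂) = 7.3 → ξ₁ = 14.6 ξ₂.
Substitute: (2·14.6 + 1) ξ₂ = 93.88 → ξ₂ = 3.109 kmol, ξ₁ = 45.38 kmol.
Outlet amounts (n = n₀ + Σ ν·ξ):
  H: 249 − 2(45.38) − 1(3.109) = 155.1
  G: 1097 − 3(45.38) − 2(3.109) = 954.6
  E: 0 + 1(45.38) = 45.38
  D: 0 + 2(3.109) = 6.217

6.22 kmol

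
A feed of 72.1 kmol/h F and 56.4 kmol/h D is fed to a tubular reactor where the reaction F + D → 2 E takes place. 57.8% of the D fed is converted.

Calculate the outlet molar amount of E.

D reacted = 0.578 × 56.4 = 32.6 kmol/h; ν_D = −1, so ξ = 32.6/1 = 32.6 kmol/h.
Outlet amounts (n = n₀ + ν ξ):
  F: 72.1 − 1(32.6) = 39.5
  D: 56.4 − 1(32.6) = 23.8
  E: 0 + 2(32.6) = 65.2

65.2 kmol/h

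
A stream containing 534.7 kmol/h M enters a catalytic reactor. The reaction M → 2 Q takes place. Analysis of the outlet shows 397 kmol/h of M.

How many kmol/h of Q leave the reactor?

For M: n = n₀ − 1ξ → 397 = 534.7 − 1ξ, giving ξ = 137.7 kmol/h.
Outlet amounts (n = n₀ + ν ξ):
  M: 534.7 − 1(137.7) = 397
  Q: 0 + 2(137.7) = 275.4

275 kmol/h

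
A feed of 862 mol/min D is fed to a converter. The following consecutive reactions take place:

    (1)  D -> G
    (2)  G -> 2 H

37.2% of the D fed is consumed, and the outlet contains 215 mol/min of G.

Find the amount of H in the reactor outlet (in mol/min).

211 mol/min

Conversion of D: D consumed = 1ξ₁ = 0.372 × 862 → ξ₁ = 320.7 mol/min.
G balance: n_G = 0 + 1ξ₁ − 1ξ₂ = 215 → ξ₂ = (1·320.7 − 215)/1 = 105.7 mol/min.
Outlet amounts (n = n₀ + Σ ν·ξ):
  D: 862 − 1(320.7) = 541.3
  G: 0 + 1(320.7) − 1(105.7) = 215
  H: 0 + 2(105.7) = 211.3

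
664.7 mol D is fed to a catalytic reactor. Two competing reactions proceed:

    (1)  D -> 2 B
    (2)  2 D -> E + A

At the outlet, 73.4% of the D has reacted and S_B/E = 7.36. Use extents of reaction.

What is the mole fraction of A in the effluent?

0.0876

Conversion of D: D consumed = 0.734 × 664.7 = 487.9 mol = 1ξ₁ + 2ξ₂.
Selectivity: 2ξ₁ / (1ξ₂) = 7.36 → ξ₁ = 3.68 ξ₂.
Substitute: (1·3.68 + 2) ξ₂ = 487.9 → ξ₂ = 85.9 mol, ξ₁ = 316.1 mol.
Outlet amounts (n = n₀ + Σ ν·ξ):
  D: 664.7 − 1(316.1) − 2(85.9) = 176.8
  B: 0 + 2(316.1) = 632.2
  E: 0 + 1(85.9) = 85.9
  A: 0 + 1(85.9) = 85.9
Total out = 980.8 mol; y_A = 85.9 / 980.8 = 0.08758.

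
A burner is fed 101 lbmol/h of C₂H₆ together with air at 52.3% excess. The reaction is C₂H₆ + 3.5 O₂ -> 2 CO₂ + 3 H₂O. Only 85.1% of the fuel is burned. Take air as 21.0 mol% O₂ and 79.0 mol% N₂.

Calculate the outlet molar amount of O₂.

Stoichiometric O₂ = 3.5 × 101 = 353.5 lbmol/h; O₂ fed = 353.5 × 1.523 = 538.4 lbmol/h.
N₂ fed = 538.4 × 79/21 = 2025 lbmol/h.
Fuel reacted = 0.851 × 101 → ξ = 85.95 lbmol/h.
Outlet (n = n₀ + ν ξ):
  C₂H₆: 101 − 1(85.95) = 15.05
  O₂: 538.4 − 3.5(85.95) = 237.6
  N₂: 2025 (inert)
  CO₂: 0 + 2(85.95) = 171.9
  H₂O: 0 + 3(85.95) = 257.9

238 lbmol/h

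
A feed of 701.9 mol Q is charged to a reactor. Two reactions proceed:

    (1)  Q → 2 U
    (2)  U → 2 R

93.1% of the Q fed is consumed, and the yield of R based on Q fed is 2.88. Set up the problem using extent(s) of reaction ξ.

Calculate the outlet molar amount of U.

Conversion of Q: Q consumed = 1ξ₁ = 0.931 × 701.9 → ξ₁ = 653.5 mol.
Yield of R: 2ξ₂ / 701.9 = 2.88 → ξ₂ = 1011 mol.
Outlet amounts (n = n₀ + Σ ν·ξ):
  Q: 701.9 − 1(653.5) = 48.43
  U: 0 + 2(653.5) − 1(1011) = 296.2
  R: 0 + 2(1011) = 2021

296 mol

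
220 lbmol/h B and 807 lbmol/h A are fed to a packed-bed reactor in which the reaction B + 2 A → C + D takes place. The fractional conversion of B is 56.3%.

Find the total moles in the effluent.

903 lbmol/h

B reacted = 0.563 × 220 = 123.9 lbmol/h; ν_B = −1, so ξ = 123.9/1 = 123.9 lbmol/h.
Outlet amounts (n = n₀ + ν ξ):
  B: 220 − 1(123.9) = 96.14
  A: 807 − 2(123.9) = 559.3
  C: 0 + 1(123.9) = 123.9
  D: 0 + 1(123.9) = 123.9
Total out = 96.14 + 559.3 + 123.9 + 123.9 = 903.1 lbmol/h.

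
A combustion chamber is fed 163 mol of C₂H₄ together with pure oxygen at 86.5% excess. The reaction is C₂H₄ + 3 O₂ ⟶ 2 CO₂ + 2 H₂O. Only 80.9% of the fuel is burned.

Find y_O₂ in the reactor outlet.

0.48

Stoichiometric O₂ = 3 × 163 = 489 mol; O₂ fed = 489 × 1.865 = 912 mol.
Fuel reacted = 0.809 × 163 → ξ = 131.9 mol.
Outlet (n = n₀ + ν ξ):
  C₂H₄: 163 − 1(131.9) = 31.13
  O₂: 912 − 3(131.9) = 516.4
  CO₂: 0 + 2(131.9) = 263.7
  H₂O: 0 + 2(131.9) = 263.7
Total out = 1075 mol; y_O₂ = 516.4 / 1075 = 0.4804.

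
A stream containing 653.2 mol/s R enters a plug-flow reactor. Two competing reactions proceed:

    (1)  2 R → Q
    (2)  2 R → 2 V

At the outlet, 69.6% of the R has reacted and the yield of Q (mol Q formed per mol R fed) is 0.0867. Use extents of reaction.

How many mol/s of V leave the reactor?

341 mol/s

Yield of Q: 1ξ₁ / 653.2 = 0.0867 → ξ₁ = 56.63 mol/s.
Conversion of R: 2ξ₁ + 2ξ₂ = 0.696 × 653.2 = 454.6 → ξ₂ = 170.7 mol/s.
Outlet amounts (n = n₀ + Σ ν·ξ):
  R: 653.2 − 2(56.63) − 2(170.7) = 198.6
  Q: 0 + 1(56.63) = 56.63
  V: 0 + 2(170.7) = 341.4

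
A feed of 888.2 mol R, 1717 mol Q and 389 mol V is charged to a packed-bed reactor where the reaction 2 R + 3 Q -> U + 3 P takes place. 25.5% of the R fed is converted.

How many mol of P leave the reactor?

340 mol

R reacted = 0.255 × 888.2 = 226.5 mol; ν_R = −2, so ξ = 226.5/2 = 113.2 mol.
Outlet amounts (n = n₀ + ν ξ):
  R: 888.2 − 2(113.2) = 661.7
  Q: 1717 − 3(113.2) = 1377
  U: 0 + 1(113.2) = 113.2
  P: 0 + 3(113.2) = 339.7
  V: 389 (inert)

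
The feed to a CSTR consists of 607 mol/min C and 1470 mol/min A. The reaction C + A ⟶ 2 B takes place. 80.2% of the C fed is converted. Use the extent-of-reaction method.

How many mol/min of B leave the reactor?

C reacted = 0.802 × 607 = 486.8 mol/min; ν_C = −1, so ξ = 486.8/1 = 486.8 mol/min.
Outlet amounts (n = n₀ + ν ξ):
  C: 607 − 1(486.8) = 120.2
  A: 1470 − 1(486.8) = 983.2
  B: 0 + 2(486.8) = 973.6

974 mol/min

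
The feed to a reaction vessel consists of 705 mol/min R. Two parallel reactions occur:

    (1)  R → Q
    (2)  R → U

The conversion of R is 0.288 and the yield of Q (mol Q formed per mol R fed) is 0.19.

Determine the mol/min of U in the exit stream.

69.1 mol/min

Yield of Q: 1ξ₁ / 705 = 0.19 → ξ₁ = 133.9 mol/min.
Conversion of R: 1ξ₁ + 1ξ₂ = 0.288 × 705 = 203 → ξ₂ = 69.09 mol/min.
Outlet amounts (n = n₀ + Σ ν·ξ):
  R: 705 − 1(133.9) − 1(69.09) = 502
  Q: 0 + 1(133.9) = 133.9
  U: 0 + 1(69.09) = 69.09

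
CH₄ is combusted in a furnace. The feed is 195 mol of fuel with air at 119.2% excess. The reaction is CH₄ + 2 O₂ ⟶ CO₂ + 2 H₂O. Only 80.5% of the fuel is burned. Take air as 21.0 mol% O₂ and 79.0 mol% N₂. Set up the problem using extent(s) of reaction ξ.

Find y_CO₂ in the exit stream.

0.0368

Stoichiometric O₂ = 2 × 195 = 390 mol; O₂ fed = 390 × 2.192 = 854.9 mol.
N₂ fed = 854.9 × 79/21 = 3216 mol.
Fuel reacted = 0.805 × 195 → ξ = 157 mol.
Outlet (n = n₀ + ν ξ):
  CH₄: 195 − 1(157) = 38.02
  O₂: 854.9 − 2(157) = 540.9
  N₂: 3216 (inert)
  CO₂: 0 + 1(157) = 157
  H₂O: 0 + 2(157) = 314
Total out = 4266 mol; y_CO₂ = 157 / 4266 = 0.0368.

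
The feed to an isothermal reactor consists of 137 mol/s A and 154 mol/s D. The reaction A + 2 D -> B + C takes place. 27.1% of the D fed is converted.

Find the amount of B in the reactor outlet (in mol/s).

D reacted = 0.271 × 154 = 41.73 mol/s; ν_D = −2, so ξ = 41.73/2 = 20.87 mol/s.
Outlet amounts (n = n₀ + ν ξ):
  A: 137 − 1(20.87) = 116.1
  D: 154 − 2(20.87) = 112.3
  B: 0 + 1(20.87) = 20.87
  C: 0 + 1(20.87) = 20.87

20.9 mol/s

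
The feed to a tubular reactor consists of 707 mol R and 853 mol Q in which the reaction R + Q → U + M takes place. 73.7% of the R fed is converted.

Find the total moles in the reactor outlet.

1560 mol

R reacted = 0.737 × 707 = 521.1 mol; ν_R = −1, so ξ = 521.1/1 = 521.1 mol.
Outlet amounts (n = n₀ + ν ξ):
  R: 707 − 1(521.1) = 185.9
  Q: 853 − 1(521.1) = 331.9
  U: 0 + 1(521.1) = 521.1
  M: 0 + 1(521.1) = 521.1
Total out = 185.9 + 331.9 + 521.1 + 521.1 = 1560 mol.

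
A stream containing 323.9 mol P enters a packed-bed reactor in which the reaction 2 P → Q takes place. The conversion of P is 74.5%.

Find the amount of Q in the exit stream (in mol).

121 mol

P reacted = 0.745 × 323.9 = 241.3 mol; ν_P = −2, so ξ = 241.3/2 = 120.7 mol.
Outlet amounts (n = n₀ + ν ξ):
  P: 323.9 − 2(120.7) = 82.59
  Q: 0 + 1(120.7) = 120.7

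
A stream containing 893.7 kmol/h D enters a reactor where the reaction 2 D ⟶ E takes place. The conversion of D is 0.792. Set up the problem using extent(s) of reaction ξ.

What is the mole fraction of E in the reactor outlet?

D reacted = 0.792 × 893.7 = 707.8 kmol/h; ν_D = −2, so ξ = 707.8/2 = 353.9 kmol/h.
Outlet amounts (n = n₀ + ν ξ):
  D: 893.7 − 2(353.9) = 185.9
  E: 0 + 1(353.9) = 353.9
Total out = 539.8 kmol/h; y_E = 353.9 / 539.8 = 0.6556.

0.656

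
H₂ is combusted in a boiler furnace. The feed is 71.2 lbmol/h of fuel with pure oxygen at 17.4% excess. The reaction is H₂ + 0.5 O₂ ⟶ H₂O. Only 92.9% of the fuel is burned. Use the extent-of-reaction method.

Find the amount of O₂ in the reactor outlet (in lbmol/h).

8.72 lbmol/h

Stoichiometric O₂ = 0.5 × 71.2 = 35.6 lbmol/h; O₂ fed = 35.6 × 1.174 = 41.79 lbmol/h.
Fuel reacted = 0.929 × 71.2 → ξ = 66.14 lbmol/h.
Outlet (n = n₀ + ν ξ):
  H₂: 71.2 − 1(66.14) = 5.055
  O₂: 41.79 − 0.5(66.14) = 8.722
  H₂O: 0 + 1(66.14) = 66.14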